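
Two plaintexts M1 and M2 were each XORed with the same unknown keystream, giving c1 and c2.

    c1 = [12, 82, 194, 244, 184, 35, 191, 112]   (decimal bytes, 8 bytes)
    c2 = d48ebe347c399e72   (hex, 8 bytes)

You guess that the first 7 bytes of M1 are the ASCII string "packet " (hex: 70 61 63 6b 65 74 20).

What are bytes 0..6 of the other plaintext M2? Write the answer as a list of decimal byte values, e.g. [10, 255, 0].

First, c1 ⊕ c2 = (M1 ⊕ K) ⊕ (M2 ⊕ K) = M1 ⊕ M2, so the key drops out. Then M2 = (M1 ⊕ M2) ⊕ M1 over the first 7 bytes.
byte 0: (0c xor d4) xor 70 = d8 xor 70 = a8
byte 1: (52 xor 8e) xor 61 = dc xor 61 = bd
byte 2: (c2 xor be) xor 63 = 7c xor 63 = 1f
byte 3: (f4 xor 34) xor 6b = c0 xor 6b = ab
byte 4: (b8 xor 7c) xor 65 = c4 xor 65 = a1
byte 5: (23 xor 39) xor 74 = 1a xor 74 = 6e
byte 6: (bf xor 9e) xor 20 = 21 xor 20 = 01

[168, 189, 31, 171, 161, 110, 1]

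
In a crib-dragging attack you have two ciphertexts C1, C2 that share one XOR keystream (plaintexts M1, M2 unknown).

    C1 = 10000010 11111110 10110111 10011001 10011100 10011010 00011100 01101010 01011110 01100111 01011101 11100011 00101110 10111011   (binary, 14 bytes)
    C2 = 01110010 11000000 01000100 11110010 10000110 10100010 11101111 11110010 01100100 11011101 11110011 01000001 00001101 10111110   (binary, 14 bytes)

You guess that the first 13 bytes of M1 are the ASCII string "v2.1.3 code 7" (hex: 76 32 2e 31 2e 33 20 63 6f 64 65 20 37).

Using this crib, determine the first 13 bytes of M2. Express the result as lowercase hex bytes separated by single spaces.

86 0c dd 5a 34 0b d3 fb 55 de cb 82 14

First, C1 ⊕ C2 = (M1 ⊕ K) ⊕ (M2 ⊕ K) = M1 ⊕ M2, so the key drops out. Then M2 = (M1 ⊕ M2) ⊕ M1 over the first 13 bytes.
byte 0: (82 ⊕ 72) ⊕ 76 = f0 ⊕ 76 = 86
byte 1: (fe ⊕ c0) ⊕ 32 = 3e ⊕ 32 = 0c
byte 2: (b7 ⊕ 44) ⊕ 2e = f3 ⊕ 2e = dd
byte 3: (99 ⊕ f2) ⊕ 31 = 6b ⊕ 31 = 5a
byte 4: (9c ⊕ 86) ⊕ 2e = 1a ⊕ 2e = 34
byte 5: (9a ⊕ a2) ⊕ 33 = 38 ⊕ 33 = 0b
byte 6: (1c ⊕ ef) ⊕ 20 = f3 ⊕ 20 = d3
byte 7: (6a ⊕ f2) ⊕ 63 = 98 ⊕ 63 = fb
byte 8: (5e ⊕ 64) ⊕ 6f = 3a ⊕ 6f = 55
byte 9: (67 ⊕ dd) ⊕ 64 = ba ⊕ 64 = de
byte 10: (5d ⊕ f3) ⊕ 65 = ae ⊕ 65 = cb
byte 11: (e3 ⊕ 41) ⊕ 20 = a2 ⊕ 20 = 82
byte 12: (2e ⊕ 0d) ⊕ 37 = 23 ⊕ 37 = 14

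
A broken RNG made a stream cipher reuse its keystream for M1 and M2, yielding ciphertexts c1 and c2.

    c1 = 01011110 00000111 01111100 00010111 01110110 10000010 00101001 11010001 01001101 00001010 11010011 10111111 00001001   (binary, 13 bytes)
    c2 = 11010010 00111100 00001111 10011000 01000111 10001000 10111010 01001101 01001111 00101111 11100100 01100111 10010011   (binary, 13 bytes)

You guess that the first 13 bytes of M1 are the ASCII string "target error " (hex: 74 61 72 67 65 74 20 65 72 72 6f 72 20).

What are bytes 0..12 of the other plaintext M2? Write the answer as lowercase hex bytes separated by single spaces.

First, c1 ⊕ c2 = (M1 ⊕ K) ⊕ (M2 ⊕ K) = M1 ⊕ M2, so the key drops out. Then M2 = (M1 ⊕ M2) ⊕ M1 over the first 13 bytes.
byte 0: (5e ^ d2) ^ 74 = 8c ^ 74 = f8
byte 1: (07 ^ 3c) ^ 61 = 3b ^ 61 = 5a
byte 2: (7c ^ 0f) ^ 72 = 73 ^ 72 = 01
byte 3: (17 ^ 98) ^ 67 = 8f ^ 67 = e8
byte 4: (76 ^ 47) ^ 65 = 31 ^ 65 = 54
byte 5: (82 ^ 88) ^ 74 = 0a ^ 74 = 7e
byte 6: (29 ^ ba) ^ 20 = 93 ^ 20 = b3
byte 7: (d1 ^ 4d) ^ 65 = 9c ^ 65 = f9
byte 8: (4d ^ 4f) ^ 72 = 02 ^ 72 = 70
byte 9: (0a ^ 2f) ^ 72 = 25 ^ 72 = 57
byte 10: (d3 ^ e4) ^ 6f = 37 ^ 6f = 58
byte 11: (bf ^ 67) ^ 72 = d8 ^ 72 = aa
byte 12: (09 ^ 93) ^ 20 = 9a ^ 20 = ba

f8 5a 01 e8 54 7e b3 f9 70 57 58 aa ba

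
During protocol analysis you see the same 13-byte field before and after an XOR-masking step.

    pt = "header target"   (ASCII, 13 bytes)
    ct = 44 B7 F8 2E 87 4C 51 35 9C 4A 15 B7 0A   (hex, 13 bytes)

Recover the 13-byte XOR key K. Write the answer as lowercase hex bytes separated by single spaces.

Since ct = pt ⊕ K, XORing both sides with pt gives K = pt ⊕ ct.
byte 0: 68 XOR 44 = 2c
byte 1: 65 XOR b7 = d2
byte 2: 61 XOR f8 = 99
byte 3: 64 XOR 2e = 4a
byte 4: 65 XOR 87 = e2
byte 5: 72 XOR 4c = 3e
byte 6: 20 XOR 51 = 71
byte 7: 74 XOR 35 = 41
byte 8: 61 XOR 9c = fd
byte 9: 72 XOR 4a = 38
byte 10: 67 XOR 15 = 72
byte 11: 65 XOR b7 = d2
byte 12: 74 XOR 0a = 7e

2c d2 99 4a e2 3e 71 41 fd 38 72 d2 7e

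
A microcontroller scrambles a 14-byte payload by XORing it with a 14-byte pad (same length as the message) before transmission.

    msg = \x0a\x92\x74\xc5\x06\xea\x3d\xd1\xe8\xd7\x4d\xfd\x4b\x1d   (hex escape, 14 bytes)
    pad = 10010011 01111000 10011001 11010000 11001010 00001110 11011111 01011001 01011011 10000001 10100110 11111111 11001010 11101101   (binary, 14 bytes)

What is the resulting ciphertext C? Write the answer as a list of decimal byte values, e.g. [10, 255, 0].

[153, 234, 237, 21, 204, 228, 226, 136, 179, 86, 235, 2, 129, 240]

 10 xor 147 = 153
146 xor 120 = 234
116 xor 153 = 237
197 xor 208 =  21
  6 xor 202 = 204
234 xor  14 = 228
 61 xor 223 = 226
209 xor  89 = 136
232 xor  91 = 179
215 xor 129 =  86
 77 xor 166 = 235
253 xor 255 =   2
 75 xor 202 = 129
 29 xor 237 = 240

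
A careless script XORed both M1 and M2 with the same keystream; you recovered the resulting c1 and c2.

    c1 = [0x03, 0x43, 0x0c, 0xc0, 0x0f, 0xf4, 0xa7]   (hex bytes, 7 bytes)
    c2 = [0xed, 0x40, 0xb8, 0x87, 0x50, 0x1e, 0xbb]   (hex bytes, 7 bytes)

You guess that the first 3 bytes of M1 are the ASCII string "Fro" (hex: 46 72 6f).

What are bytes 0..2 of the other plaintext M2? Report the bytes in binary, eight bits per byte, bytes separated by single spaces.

First, c1 ⊕ c2 = (M1 ⊕ K) ⊕ (M2 ⊕ K) = M1 ⊕ M2, so the key drops out. Then M2 = (M1 ⊕ M2) ⊕ M1 over the first 3 bytes.
byte 0: (03 XOR ed) XOR 46 = ee XOR 46 = a8
byte 1: (43 XOR 40) XOR 72 = 03 XOR 72 = 71
byte 2: (0c XOR b8) XOR 6f = b4 XOR 6f = db

10101000 01110001 11011011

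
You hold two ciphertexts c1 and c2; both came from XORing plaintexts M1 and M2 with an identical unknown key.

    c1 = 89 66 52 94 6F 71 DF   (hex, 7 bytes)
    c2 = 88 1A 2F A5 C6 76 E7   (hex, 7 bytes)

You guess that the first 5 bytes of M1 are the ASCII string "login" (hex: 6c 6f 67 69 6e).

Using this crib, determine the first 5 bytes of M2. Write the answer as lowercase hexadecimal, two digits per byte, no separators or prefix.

First, c1 ⊕ c2 = (M1 ⊕ K) ⊕ (M2 ⊕ K) = M1 ⊕ M2, so the key drops out. Then M2 = (M1 ⊕ M2) ⊕ M1 over the first 5 bytes.
byte 0: (89 ⊕ 88) ⊕ 6c = 01 ⊕ 6c = 6d
byte 1: (66 ⊕ 1a) ⊕ 6f = 7c ⊕ 6f = 13
byte 2: (52 ⊕ 2f) ⊕ 67 = 7d ⊕ 67 = 1a
byte 3: (94 ⊕ a5) ⊕ 69 = 31 ⊕ 69 = 58
byte 4: (6f ⊕ c6) ⊕ 6e = a9 ⊕ 6e = c7

6d131a58c7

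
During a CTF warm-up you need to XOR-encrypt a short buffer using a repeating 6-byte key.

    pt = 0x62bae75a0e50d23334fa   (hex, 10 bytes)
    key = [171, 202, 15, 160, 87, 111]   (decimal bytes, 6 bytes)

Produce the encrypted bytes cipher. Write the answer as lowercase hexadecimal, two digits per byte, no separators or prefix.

The 6-byte key repeats, so the effective keystream is ab ca 0f a0 57 6f ab ca 0f a0.
byte 0: 62 ⊕ ab = c9
byte 1: ba ⊕ ca = 70
byte 2: e7 ⊕ 0f = e8
byte 3: 5a ⊕ a0 = fa
byte 4: 0e ⊕ 57 = 59
byte 5: 50 ⊕ 6f = 3f
byte 6: d2 ⊕ ab = 79
byte 7: 33 ⊕ ca = f9
byte 8: 34 ⊕ 0f = 3b
byte 9: fa ⊕ a0 = 5a

c970e8fa593f79f93b5a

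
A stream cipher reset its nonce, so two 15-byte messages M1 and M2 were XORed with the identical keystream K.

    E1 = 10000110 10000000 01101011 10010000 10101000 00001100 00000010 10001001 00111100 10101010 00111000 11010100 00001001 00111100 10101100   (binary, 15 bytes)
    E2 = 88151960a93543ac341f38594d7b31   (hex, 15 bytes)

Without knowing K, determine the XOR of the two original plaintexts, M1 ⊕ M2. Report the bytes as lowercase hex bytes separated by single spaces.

0e 95 72 f0 01 39 41 25 08 b5 00 8d 44 47 9d

E1 ⊕ E2 = (M1 ⊕ K) ⊕ (M2 ⊕ K) = M1 ⊕ M2 — the shared key cancels under XOR.
byte 0: 86 XOR 88 = 0e
byte 1: 80 XOR 15 = 95
byte 2: 6b XOR 19 = 72
byte 3: 90 XOR 60 = f0
byte 4: a8 XOR a9 = 01
byte 5: 0c XOR 35 = 39
byte 6: 02 XOR 43 = 41
byte 7: 89 XOR ac = 25
byte 8: 3c XOR 34 = 08
byte 9: aa XOR 1f = b5
byte 10: 38 XOR 38 = 00
byte 11: d4 XOR 59 = 8d
byte 12: 09 XOR 4d = 44
byte 13: 3c XOR 7b = 47
byte 14: ac XOR 31 = 9d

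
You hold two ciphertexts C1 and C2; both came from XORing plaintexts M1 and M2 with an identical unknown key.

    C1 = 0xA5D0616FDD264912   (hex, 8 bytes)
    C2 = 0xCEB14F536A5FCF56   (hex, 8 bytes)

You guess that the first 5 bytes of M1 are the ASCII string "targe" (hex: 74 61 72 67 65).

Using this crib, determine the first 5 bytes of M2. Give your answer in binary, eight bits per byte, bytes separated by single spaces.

First, C1 ⊕ C2 = (M1 ⊕ K) ⊕ (M2 ⊕ K) = M1 ⊕ M2, so the key drops out. Then M2 = (M1 ⊕ M2) ⊕ M1 over the first 5 bytes.
byte 0: (a5 XOR ce) XOR 74 = 6b XOR 74 = 1f
byte 1: (d0 XOR b1) XOR 61 = 61 XOR 61 = 00
byte 2: (61 XOR 4f) XOR 72 = 2e XOR 72 = 5c
byte 3: (6f XOR 53) XOR 67 = 3c XOR 67 = 5b
byte 4: (dd XOR 6a) XOR 65 = b7 XOR 65 = d2

00011111 00000000 01011100 01011011 11010010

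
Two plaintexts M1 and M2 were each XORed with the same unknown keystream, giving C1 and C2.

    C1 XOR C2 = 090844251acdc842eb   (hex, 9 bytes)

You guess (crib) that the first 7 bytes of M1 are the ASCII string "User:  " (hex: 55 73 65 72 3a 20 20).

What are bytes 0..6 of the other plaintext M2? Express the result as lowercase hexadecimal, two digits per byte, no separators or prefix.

Since C1 ⊕ C2 = M1 ⊕ M2, XORing with the guessed M1 bytes yields the corresponding M2 bytes: M2 = (C1 ⊕ C2) ⊕ M1.
00001001 XOR 01010101 = 01011100
00001000 XOR 01110011 = 01111011
01000100 XOR 01100101 = 00100001
00100101 XOR 01110010 = 01010111
00011010 XOR 00111010 = 00100000
11001101 XOR 00100000 = 11101101
11001000 XOR 00100000 = 11101000

5c7b215720ede8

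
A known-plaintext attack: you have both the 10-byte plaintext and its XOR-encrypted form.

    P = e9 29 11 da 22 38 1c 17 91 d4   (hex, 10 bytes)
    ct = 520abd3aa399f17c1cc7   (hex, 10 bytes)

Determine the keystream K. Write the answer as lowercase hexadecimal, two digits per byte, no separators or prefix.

Since ct = P ⊕ K, XORing both sides with P gives K = P ⊕ ct.
11101001 XOR 01010010 = 10111011
00101001 XOR 00001010 = 00100011
00010001 XOR 10111101 = 10101100
11011010 XOR 00111010 = 11100000
00100010 XOR 10100011 = 10000001
00111000 XOR 10011001 = 10100001
00011100 XOR 11110001 = 11101101
00010111 XOR 01111100 = 01101011
10010001 XOR 00011100 = 10001101
11010100 XOR 11000111 = 00010011

bb23ace081a1ed6b8d13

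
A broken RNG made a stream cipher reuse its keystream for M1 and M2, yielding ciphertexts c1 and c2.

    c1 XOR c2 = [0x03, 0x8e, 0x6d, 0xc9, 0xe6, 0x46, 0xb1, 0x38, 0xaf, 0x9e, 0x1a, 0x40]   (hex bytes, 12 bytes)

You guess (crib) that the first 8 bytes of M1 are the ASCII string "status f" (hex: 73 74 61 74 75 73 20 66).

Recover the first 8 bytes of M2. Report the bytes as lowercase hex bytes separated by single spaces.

Since c1 ⊕ c2 = M1 ⊕ M2, XORing with the guessed M1 bytes yields the corresponding M2 bytes: M2 = (c1 ⊕ c2) ⊕ M1.
00000011 xor 01110011 = 01110000
10001110 xor 01110100 = 11111010
01101101 xor 01100001 = 00001100
11001001 xor 01110100 = 10111101
11100110 xor 01110101 = 10010011
01000110 xor 01110011 = 00110101
10110001 xor 00100000 = 10010001
00111000 xor 01100110 = 01011110

70 fa 0c bd 93 35 91 5e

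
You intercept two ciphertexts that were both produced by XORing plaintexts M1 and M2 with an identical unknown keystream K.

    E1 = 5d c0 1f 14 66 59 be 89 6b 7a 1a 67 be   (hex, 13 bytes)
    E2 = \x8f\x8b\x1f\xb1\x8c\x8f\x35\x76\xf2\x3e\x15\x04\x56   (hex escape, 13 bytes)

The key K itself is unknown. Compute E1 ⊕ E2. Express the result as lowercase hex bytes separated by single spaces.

d2 4b 00 a5 ea d6 8b ff 99 44 0f 63 e8

E1 ⊕ E2 = (M1 ⊕ K) ⊕ (M2 ⊕ K) = M1 ⊕ M2 — the shared key cancels under XOR.
5d ⊕ 8f = d2
c0 ⊕ 8b = 4b
1f ⊕ 1f = 00
14 ⊕ b1 = a5
66 ⊕ 8c = ea
59 ⊕ 8f = d6
be ⊕ 35 = 8b
89 ⊕ 76 = ff
6b ⊕ f2 = 99
7a ⊕ 3e = 44
1a ⊕ 15 = 0f
67 ⊕ 04 = 63
be ⊕ 56 = e8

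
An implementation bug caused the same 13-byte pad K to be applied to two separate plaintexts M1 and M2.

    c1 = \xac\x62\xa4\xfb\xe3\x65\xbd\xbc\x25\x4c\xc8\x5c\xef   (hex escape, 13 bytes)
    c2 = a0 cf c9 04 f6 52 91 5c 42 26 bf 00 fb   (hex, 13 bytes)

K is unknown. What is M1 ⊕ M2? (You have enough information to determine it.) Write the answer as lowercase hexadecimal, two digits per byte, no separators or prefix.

0cad6dff15372ce0676a775c14

c1 ⊕ c2 = (M1 ⊕ K) ⊕ (M2 ⊕ K) = M1 ⊕ M2 — the shared key cancels under XOR.
byte 0: 172 ^ 160 =  12
byte 1:  98 ^ 207 = 173
byte 2: 164 ^ 201 = 109
byte 3: 251 ^   4 = 255
byte 4: 227 ^ 246 =  21
byte 5: 101 ^  82 =  55
byte 6: 189 ^ 145 =  44
byte 7: 188 ^  92 = 224
byte 8:  37 ^  66 = 103
byte 9:  76 ^  38 = 106
byte 10: 200 ^ 191 = 119
byte 11:  92 ^   0 =  92
byte 12: 239 ^ 251 =  20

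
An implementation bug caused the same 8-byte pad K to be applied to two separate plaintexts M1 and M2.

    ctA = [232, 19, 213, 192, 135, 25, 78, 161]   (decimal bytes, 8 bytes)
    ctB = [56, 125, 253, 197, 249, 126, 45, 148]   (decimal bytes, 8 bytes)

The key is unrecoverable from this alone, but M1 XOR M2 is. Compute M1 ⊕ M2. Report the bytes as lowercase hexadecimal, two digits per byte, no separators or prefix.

d06e28057e676335

ctA ⊕ ctB = (M1 ⊕ K) ⊕ (M2 ⊕ K) = M1 ⊕ M2 — the shared key cancels under XOR.
e8 ⊕ 38 = d0
13 ⊕ 7d = 6e
d5 ⊕ fd = 28
c0 ⊕ c5 = 05
87 ⊕ f9 = 7e
19 ⊕ 7e = 67
4e ⊕ 2d = 63
a1 ⊕ 94 = 35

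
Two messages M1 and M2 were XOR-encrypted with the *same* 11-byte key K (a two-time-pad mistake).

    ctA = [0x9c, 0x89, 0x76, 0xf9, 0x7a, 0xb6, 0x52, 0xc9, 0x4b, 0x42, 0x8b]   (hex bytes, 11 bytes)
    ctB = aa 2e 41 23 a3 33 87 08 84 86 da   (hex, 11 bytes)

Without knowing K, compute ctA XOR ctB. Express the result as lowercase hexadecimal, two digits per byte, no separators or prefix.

36a737dad985d5c1cfc451

ctA ⊕ ctB = (M1 ⊕ K) ⊕ (M2 ⊕ K) = M1 ⊕ M2 — the shared key cancels under XOR.
9c xor aa = 36
89 xor 2e = a7
76 xor 41 = 37
f9 xor 23 = da
7a xor a3 = d9
b6 xor 33 = 85
52 xor 87 = d5
c9 xor 08 = c1
4b xor 84 = cf
42 xor 86 = c4
8b xor da = 51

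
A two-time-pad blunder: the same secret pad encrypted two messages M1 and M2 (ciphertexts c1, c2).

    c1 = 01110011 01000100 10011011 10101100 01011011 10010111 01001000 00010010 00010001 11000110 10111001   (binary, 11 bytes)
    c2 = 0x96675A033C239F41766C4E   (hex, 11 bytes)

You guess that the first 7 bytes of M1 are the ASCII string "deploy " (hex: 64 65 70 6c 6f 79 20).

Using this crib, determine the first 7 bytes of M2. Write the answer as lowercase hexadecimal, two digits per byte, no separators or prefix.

8146b1c308cdf7

First, c1 ⊕ c2 = (M1 ⊕ K) ⊕ (M2 ⊕ K) = M1 ⊕ M2, so the key drops out. Then M2 = (M1 ⊕ M2) ⊕ M1 over the first 7 bytes.
byte 0: (73 xor 96) xor 64 = e5 xor 64 = 81
byte 1: (44 xor 67) xor 65 = 23 xor 65 = 46
byte 2: (9b xor 5a) xor 70 = c1 xor 70 = b1
byte 3: (ac xor 03) xor 6c = af xor 6c = c3
byte 4: (5b xor 3c) xor 6f = 67 xor 6f = 08
byte 5: (97 xor 23) xor 79 = b4 xor 79 = cd
byte 6: (48 xor 9f) xor 20 = d7 xor 20 = f7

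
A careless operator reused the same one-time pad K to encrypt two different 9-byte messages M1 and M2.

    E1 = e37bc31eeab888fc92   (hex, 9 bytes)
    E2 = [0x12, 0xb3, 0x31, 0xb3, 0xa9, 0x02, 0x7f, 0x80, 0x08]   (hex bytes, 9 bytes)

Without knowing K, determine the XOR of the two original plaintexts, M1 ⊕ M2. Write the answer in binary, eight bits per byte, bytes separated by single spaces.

E1 ⊕ E2 = (M1 ⊕ K) ⊕ (M2 ⊕ K) = M1 ⊕ M2 — the shared key cancels under XOR.
11100011 XOR 00010010 = 11110001
01111011 XOR 10110011 = 11001000
11000011 XOR 00110001 = 11110010
00011110 XOR 10110011 = 10101101
11101010 XOR 10101001 = 01000011
10111000 XOR 00000010 = 10111010
10001000 XOR 01111111 = 11110111
11111100 XOR 10000000 = 01111100
10010010 XOR 00001000 = 10011010

11110001 11001000 11110010 10101101 01000011 10111010 11110111 01111100 10011010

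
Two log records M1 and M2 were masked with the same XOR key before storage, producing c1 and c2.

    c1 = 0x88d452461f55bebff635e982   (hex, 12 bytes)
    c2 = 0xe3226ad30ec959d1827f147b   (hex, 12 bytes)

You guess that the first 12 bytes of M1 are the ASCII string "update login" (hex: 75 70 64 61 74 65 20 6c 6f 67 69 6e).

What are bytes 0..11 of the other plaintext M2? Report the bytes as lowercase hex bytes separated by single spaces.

1e 86 5c f4 65 f9 c7 02 1b 2d 94 97

First, c1 ⊕ c2 = (M1 ⊕ K) ⊕ (M2 ⊕ K) = M1 ⊕ M2, so the key drops out. Then M2 = (M1 ⊕ M2) ⊕ M1 over the first 12 bytes.
byte 0: (88 xor e3) xor 75 = 6b xor 75 = 1e
byte 1: (d4 xor 22) xor 70 = f6 xor 70 = 86
byte 2: (52 xor 6a) xor 64 = 38 xor 64 = 5c
byte 3: (46 xor d3) xor 61 = 95 xor 61 = f4
byte 4: (1f xor 0e) xor 74 = 11 xor 74 = 65
byte 5: (55 xor c9) xor 65 = 9c xor 65 = f9
byte 6: (be xor 59) xor 20 = e7 xor 20 = c7
byte 7: (bf xor d1) xor 6c = 6e xor 6c = 02
byte 8: (f6 xor 82) xor 6f = 74 xor 6f = 1b
byte 9: (35 xor 7f) xor 67 = 4a xor 67 = 2d
byte 10: (e9 xor 14) xor 69 = fd xor 69 = 94
byte 11: (82 xor 7b) xor 6e = f9 xor 6e = 97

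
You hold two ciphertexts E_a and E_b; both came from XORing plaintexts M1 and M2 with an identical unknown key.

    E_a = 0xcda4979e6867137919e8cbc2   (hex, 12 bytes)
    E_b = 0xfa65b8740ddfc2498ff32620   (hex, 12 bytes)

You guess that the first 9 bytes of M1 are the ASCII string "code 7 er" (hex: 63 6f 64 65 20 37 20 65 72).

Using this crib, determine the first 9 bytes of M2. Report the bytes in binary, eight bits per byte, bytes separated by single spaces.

First, E_a ⊕ E_b = (M1 ⊕ K) ⊕ (M2 ⊕ K) = M1 ⊕ M2, so the key drops out. Then M2 = (M1 ⊕ M2) ⊕ M1 over the first 9 bytes.
byte 0: (cd ^ fa) ^ 63 = 37 ^ 63 = 54
byte 1: (a4 ^ 65) ^ 6f = c1 ^ 6f = ae
byte 2: (97 ^ b8) ^ 64 = 2f ^ 64 = 4b
byte 3: (9e ^ 74) ^ 65 = ea ^ 65 = 8f
byte 4: (68 ^ 0d) ^ 20 = 65 ^ 20 = 45
byte 5: (67 ^ df) ^ 37 = b8 ^ 37 = 8f
byte 6: (13 ^ c2) ^ 20 = d1 ^ 20 = f1
byte 7: (79 ^ 49) ^ 65 = 30 ^ 65 = 55
byte 8: (19 ^ 8f) ^ 72 = 96 ^ 72 = e4

01010100 10101110 01001011 10001111 01000101 10001111 11110001 01010101 11100100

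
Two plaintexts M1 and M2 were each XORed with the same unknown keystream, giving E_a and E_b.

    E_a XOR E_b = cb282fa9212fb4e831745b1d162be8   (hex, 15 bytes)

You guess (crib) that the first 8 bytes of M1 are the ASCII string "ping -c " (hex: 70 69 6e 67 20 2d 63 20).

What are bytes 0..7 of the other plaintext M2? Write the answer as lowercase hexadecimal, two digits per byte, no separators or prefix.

Since E_a ⊕ E_b = M1 ⊕ M2, XORing with the guessed M1 bytes yields the corresponding M2 bytes: M2 = (E_a ⊕ E_b) ⊕ M1.
203 ^ 112 = 187
 40 ^ 105 =  65
 47 ^ 110 =  65
169 ^ 103 = 206
 33 ^  32 =   1
 47 ^  45 =   2
180 ^  99 = 215
232 ^  32 = 200

bb4141ce0102d7c8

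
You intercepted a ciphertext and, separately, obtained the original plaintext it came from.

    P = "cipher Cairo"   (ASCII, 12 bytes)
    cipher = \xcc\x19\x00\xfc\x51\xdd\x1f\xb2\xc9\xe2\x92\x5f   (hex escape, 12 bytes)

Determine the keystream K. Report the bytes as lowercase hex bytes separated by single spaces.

Since cipher = P ⊕ K, XORing both sides with P gives K = P ⊕ cipher.
byte 0:  99 XOR 204 = 175
byte 1: 105 XOR  25 = 112
byte 2: 112 XOR   0 = 112
byte 3: 104 XOR 252 = 148
byte 4: 101 XOR  81 =  52
byte 5: 114 XOR 221 = 175
byte 6:  32 XOR  31 =  63
byte 7:  67 XOR 178 = 241
byte 8:  97 XOR 201 = 168
byte 9: 105 XOR 226 = 139
byte 10: 114 XOR 146 = 224
byte 11: 111 XOR  95 =  48

af 70 70 94 34 af 3f f1 a8 8b e0 30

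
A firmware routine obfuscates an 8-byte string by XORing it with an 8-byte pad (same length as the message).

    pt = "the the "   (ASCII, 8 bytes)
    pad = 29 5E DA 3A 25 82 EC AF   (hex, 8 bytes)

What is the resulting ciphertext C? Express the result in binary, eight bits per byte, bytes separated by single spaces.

74 ⊕ 29 = 5d
68 ⊕ 5e = 36
65 ⊕ da = bf
20 ⊕ 3a = 1a
74 ⊕ 25 = 51
68 ⊕ 82 = ea
65 ⊕ ec = 89
20 ⊕ af = 8f

01011101 00110110 10111111 00011010 01010001 11101010 10001001 10001111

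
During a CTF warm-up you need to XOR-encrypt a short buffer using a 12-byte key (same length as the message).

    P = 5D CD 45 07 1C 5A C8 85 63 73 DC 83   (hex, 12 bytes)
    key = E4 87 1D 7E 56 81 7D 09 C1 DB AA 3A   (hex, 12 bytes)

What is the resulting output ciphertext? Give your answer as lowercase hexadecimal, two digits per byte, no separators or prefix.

b94a58794adbb58ca2a876b9

byte 0: 5d ^ e4 = b9
byte 1: cd ^ 87 = 4a
byte 2: 45 ^ 1d = 58
byte 3: 07 ^ 7e = 79
byte 4: 1c ^ 56 = 4a
byte 5: 5a ^ 81 = db
byte 6: c8 ^ 7d = b5
byte 7: 85 ^ 09 = 8c
byte 8: 63 ^ c1 = a2
byte 9: 73 ^ db = a8
byte 10: dc ^ aa = 76
byte 11: 83 ^ 3a = b9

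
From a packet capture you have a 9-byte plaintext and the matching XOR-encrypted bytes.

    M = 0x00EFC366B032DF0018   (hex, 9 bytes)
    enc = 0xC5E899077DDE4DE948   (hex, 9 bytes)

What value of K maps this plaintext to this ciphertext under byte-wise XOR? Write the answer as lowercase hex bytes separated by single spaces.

Since enc = M ⊕ K, XORing both sides with M gives K = M ⊕ enc.
00000000 ^ 11000101 = 11000101
11101111 ^ 11101000 = 00000111
11000011 ^ 10011001 = 01011010
01100110 ^ 00000111 = 01100001
10110000 ^ 01111101 = 11001101
00110010 ^ 11011110 = 11101100
11011111 ^ 01001101 = 10010010
00000000 ^ 11101001 = 11101001
00011000 ^ 01001000 = 01010000

c5 07 5a 61 cd ec 92 e9 50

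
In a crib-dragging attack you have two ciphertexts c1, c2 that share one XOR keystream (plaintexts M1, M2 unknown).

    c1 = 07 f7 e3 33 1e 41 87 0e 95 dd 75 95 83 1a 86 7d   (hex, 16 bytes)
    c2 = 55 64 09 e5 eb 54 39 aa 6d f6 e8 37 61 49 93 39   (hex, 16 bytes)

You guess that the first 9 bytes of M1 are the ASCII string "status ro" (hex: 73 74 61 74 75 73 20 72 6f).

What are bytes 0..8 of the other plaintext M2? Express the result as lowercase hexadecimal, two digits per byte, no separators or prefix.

First, c1 ⊕ c2 = (M1 ⊕ K) ⊕ (M2 ⊕ K) = M1 ⊕ M2, so the key drops out. Then M2 = (M1 ⊕ M2) ⊕ M1 over the first 9 bytes.
byte 0: (07 ^ 55) ^ 73 = 52 ^ 73 = 21
byte 1: (f7 ^ 64) ^ 74 = 93 ^ 74 = e7
byte 2: (e3 ^ 09) ^ 61 = ea ^ 61 = 8b
byte 3: (33 ^ e5) ^ 74 = d6 ^ 74 = a2
byte 4: (1e ^ eb) ^ 75 = f5 ^ 75 = 80
byte 5: (41 ^ 54) ^ 73 = 15 ^ 73 = 66
byte 6: (87 ^ 39) ^ 20 = be ^ 20 = 9e
byte 7: (0e ^ aa) ^ 72 = a4 ^ 72 = d6
byte 8: (95 ^ 6d) ^ 6f = f8 ^ 6f = 97

21e78ba280669ed697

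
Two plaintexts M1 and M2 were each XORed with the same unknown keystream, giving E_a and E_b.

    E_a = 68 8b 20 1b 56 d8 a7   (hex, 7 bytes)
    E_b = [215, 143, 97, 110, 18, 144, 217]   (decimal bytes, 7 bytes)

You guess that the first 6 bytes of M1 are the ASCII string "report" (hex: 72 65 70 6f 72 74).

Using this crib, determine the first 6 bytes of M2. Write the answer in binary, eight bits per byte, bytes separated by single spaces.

First, E_a ⊕ E_b = (M1 ⊕ K) ⊕ (M2 ⊕ K) = M1 ⊕ M2, so the key drops out. Then M2 = (M1 ⊕ M2) ⊕ M1 over the first 6 bytes.
byte 0: (68 XOR d7) XOR 72 = bf XOR 72 = cd
byte 1: (8b XOR 8f) XOR 65 = 04 XOR 65 = 61
byte 2: (20 XOR 61) XOR 70 = 41 XOR 70 = 31
byte 3: (1b XOR 6e) XOR 6f = 75 XOR 6f = 1a
byte 4: (56 XOR 12) XOR 72 = 44 XOR 72 = 36
byte 5: (d8 XOR 90) XOR 74 = 48 XOR 74 = 3c

11001101 01100001 00110001 00011010 00110110 00111100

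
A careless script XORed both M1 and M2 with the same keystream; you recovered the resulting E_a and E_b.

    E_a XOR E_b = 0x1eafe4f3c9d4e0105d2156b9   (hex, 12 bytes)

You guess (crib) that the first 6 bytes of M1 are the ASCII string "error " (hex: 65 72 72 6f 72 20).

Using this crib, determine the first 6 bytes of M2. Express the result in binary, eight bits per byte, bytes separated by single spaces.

01111011 11011101 10010110 10011100 10111011 11110100

Since E_a ⊕ E_b = M1 ⊕ M2, XORing with the guessed M1 bytes yields the corresponding M2 bytes: M2 = (E_a ⊕ E_b) ⊕ M1.
1e ^ 65 = 7b
af ^ 72 = dd
e4 ^ 72 = 96
f3 ^ 6f = 9c
c9 ^ 72 = bb
d4 ^ 20 = f4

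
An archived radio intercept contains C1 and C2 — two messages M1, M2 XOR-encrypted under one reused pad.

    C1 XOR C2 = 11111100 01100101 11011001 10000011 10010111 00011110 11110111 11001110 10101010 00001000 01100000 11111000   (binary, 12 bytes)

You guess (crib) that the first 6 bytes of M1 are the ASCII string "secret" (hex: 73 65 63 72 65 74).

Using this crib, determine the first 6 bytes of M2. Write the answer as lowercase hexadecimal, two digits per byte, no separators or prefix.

8f00baf1f26a

Since C1 ⊕ C2 = M1 ⊕ M2, XORing with the guessed M1 bytes yields the corresponding M2 bytes: M2 = (C1 ⊕ C2) ⊕ M1.
byte 0: fc ^ 73 = 8f
byte 1: 65 ^ 65 = 00
byte 2: d9 ^ 63 = ba
byte 3: 83 ^ 72 = f1
byte 4: 97 ^ 65 = f2
byte 5: 1e ^ 74 = 6a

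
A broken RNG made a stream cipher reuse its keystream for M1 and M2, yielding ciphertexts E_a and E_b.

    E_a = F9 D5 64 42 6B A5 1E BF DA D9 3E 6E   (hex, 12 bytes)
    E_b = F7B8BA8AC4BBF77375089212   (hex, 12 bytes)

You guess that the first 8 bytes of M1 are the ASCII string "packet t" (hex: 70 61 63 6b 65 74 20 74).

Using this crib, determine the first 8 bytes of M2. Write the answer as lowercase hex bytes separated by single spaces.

First, E_a ⊕ E_b = (M1 ⊕ K) ⊕ (M2 ⊕ K) = M1 ⊕ M2, so the key drops out. Then M2 = (M1 ⊕ M2) ⊕ M1 over the first 8 bytes.
byte 0: (f9 xor f7) xor 70 = 0e xor 70 = 7e
byte 1: (d5 xor b8) xor 61 = 6d xor 61 = 0c
byte 2: (64 xor ba) xor 63 = de xor 63 = bd
byte 3: (42 xor 8a) xor 6b = c8 xor 6b = a3
byte 4: (6b xor c4) xor 65 = af xor 65 = ca
byte 5: (a5 xor bb) xor 74 = 1e xor 74 = 6a
byte 6: (1e xor f7) xor 20 = e9 xor 20 = c9
byte 7: (bf xor 73) xor 74 = cc xor 74 = b8

7e 0c bd a3 ca 6a c9 b8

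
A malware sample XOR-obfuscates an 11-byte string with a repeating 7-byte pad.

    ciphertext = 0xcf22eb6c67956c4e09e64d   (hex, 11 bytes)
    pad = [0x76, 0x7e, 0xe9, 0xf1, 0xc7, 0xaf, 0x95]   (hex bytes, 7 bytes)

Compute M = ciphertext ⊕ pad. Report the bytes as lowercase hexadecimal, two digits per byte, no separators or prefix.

The 7-byte key repeats, so the effective keystream is 76 7e e9 f1 c7 af 95 76 7e e9 f1.
byte 0: 11001111 xor 01110110 = 10111001
byte 1: 00100010 xor 01111110 = 01011100
byte 2: 11101011 xor 11101001 = 00000010
byte 3: 01101100 xor 11110001 = 10011101
byte 4: 01100111 xor 11000111 = 10100000
byte 5: 10010101 xor 10101111 = 00111010
byte 6: 01101100 xor 10010101 = 11111001
byte 7: 01001110 xor 01110110 = 00111000
byte 8: 00001001 xor 01111110 = 01110111
byte 9: 11100110 xor 11101001 = 00001111
byte 10: 01001101 xor 11110001 = 10111100

b95c029da03af938770fbc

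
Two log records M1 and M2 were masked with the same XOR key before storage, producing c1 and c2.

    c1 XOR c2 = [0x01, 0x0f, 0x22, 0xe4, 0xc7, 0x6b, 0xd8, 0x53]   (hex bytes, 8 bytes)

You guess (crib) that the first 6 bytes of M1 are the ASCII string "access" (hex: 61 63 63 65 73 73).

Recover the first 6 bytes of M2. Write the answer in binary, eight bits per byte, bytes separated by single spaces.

Since c1 ⊕ c2 = M1 ⊕ M2, XORing with the guessed M1 bytes yields the corresponding M2 bytes: M2 = (c1 ⊕ c2) ⊕ M1.
byte 0:   1 ^  97 =  96
byte 1:  15 ^  99 = 108
byte 2:  34 ^  99 =  65
byte 3: 228 ^ 101 = 129
byte 4: 199 ^ 115 = 180
byte 5: 107 ^ 115 =  24

01100000 01101100 01000001 10000001 10110100 00011000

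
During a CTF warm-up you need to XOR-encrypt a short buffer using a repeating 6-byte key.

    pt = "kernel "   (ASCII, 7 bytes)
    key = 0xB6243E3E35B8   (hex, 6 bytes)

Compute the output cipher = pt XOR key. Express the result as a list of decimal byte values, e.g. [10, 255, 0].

The 6-byte key repeats, so the effective keystream is b6 24 3e 3e 35 b8 b6.
byte 0: 6b ^ b6 = dd
byte 1: 65 ^ 24 = 41
byte 2: 72 ^ 3e = 4c
byte 3: 6e ^ 3e = 50
byte 4: 65 ^ 35 = 50
byte 5: 6c ^ b8 = d4
byte 6: 20 ^ b6 = 96

[221, 65, 76, 80, 80, 212, 150]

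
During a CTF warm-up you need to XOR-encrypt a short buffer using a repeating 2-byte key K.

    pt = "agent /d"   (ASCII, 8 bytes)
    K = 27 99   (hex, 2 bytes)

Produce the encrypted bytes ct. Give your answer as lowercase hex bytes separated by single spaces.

The 2-byte key repeats, so the effective keystream is 27 99 27 99 27 99 27 99.
byte 0:  97 ^  39 =  70
byte 1: 103 ^ 153 = 254
byte 2: 101 ^  39 =  66
byte 3: 110 ^ 153 = 247
byte 4: 116 ^  39 =  83
byte 5:  32 ^ 153 = 185
byte 6:  47 ^  39 =   8
byte 7: 100 ^ 153 = 253

46 fe 42 f7 53 b9 08 fd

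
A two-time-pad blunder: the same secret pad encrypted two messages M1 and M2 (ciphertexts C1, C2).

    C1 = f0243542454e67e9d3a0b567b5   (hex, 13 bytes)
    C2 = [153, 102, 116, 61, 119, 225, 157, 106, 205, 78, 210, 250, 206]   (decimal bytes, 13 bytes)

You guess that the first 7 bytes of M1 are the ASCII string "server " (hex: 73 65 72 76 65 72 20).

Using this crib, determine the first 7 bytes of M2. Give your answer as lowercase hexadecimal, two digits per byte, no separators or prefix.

1a27330957ddda

First, C1 ⊕ C2 = (M1 ⊕ K) ⊕ (M2 ⊕ K) = M1 ⊕ M2, so the key drops out. Then M2 = (M1 ⊕ M2) ⊕ M1 over the first 7 bytes.
byte 0: (f0 XOR 99) XOR 73 = 69 XOR 73 = 1a
byte 1: (24 XOR 66) XOR 65 = 42 XOR 65 = 27
byte 2: (35 XOR 74) XOR 72 = 41 XOR 72 = 33
byte 3: (42 XOR 3d) XOR 76 = 7f XOR 76 = 09
byte 4: (45 XOR 77) XOR 65 = 32 XOR 65 = 57
byte 5: (4e XOR e1) XOR 72 = af XOR 72 = dd
byte 6: (67 XOR 9d) XOR 20 = fa XOR 20 = da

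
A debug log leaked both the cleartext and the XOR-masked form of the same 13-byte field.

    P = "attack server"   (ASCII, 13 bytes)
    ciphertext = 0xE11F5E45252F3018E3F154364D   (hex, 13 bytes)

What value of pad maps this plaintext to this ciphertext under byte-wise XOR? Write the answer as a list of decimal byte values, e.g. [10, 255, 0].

Since ciphertext = P ⊕ pad, XORing both sides with P gives pad = P ⊕ ciphertext.
61 xor e1 = 80
74 xor 1f = 6b
74 xor 5e = 2a
61 xor 45 = 24
63 xor 25 = 46
6b xor 2f = 44
20 xor 30 = 10
73 xor 18 = 6b
65 xor e3 = 86
72 xor f1 = 83
76 xor 54 = 22
65 xor 36 = 53
72 xor 4d = 3f

[128, 107, 42, 36, 70, 68, 16, 107, 134, 131, 34, 83, 63]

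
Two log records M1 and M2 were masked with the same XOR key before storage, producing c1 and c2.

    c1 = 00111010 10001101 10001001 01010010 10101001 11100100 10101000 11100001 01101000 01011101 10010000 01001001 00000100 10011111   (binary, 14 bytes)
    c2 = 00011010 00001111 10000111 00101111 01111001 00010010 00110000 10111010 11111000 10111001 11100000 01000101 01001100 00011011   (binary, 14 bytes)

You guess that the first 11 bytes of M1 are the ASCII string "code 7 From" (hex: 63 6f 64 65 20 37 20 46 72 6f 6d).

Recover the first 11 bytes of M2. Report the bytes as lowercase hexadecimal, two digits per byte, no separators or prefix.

43ed6a18f0c1b81de28b1d

First, c1 ⊕ c2 = (M1 ⊕ K) ⊕ (M2 ⊕ K) = M1 ⊕ M2, so the key drops out. Then M2 = (M1 ⊕ M2) ⊕ M1 over the first 11 bytes.
byte 0: (3a ^ 1a) ^ 63 = 20 ^ 63 = 43
byte 1: (8d ^ 0f) ^ 6f = 82 ^ 6f = ed
byte 2: (89 ^ 87) ^ 64 = 0e ^ 64 = 6a
byte 3: (52 ^ 2f) ^ 65 = 7d ^ 65 = 18
byte 4: (a9 ^ 79) ^ 20 = d0 ^ 20 = f0
byte 5: (e4 ^ 12) ^ 37 = f6 ^ 37 = c1
byte 6: (a8 ^ 30) ^ 20 = 98 ^ 20 = b8
byte 7: (e1 ^ ba) ^ 46 = 5b ^ 46 = 1d
byte 8: (68 ^ f8) ^ 72 = 90 ^ 72 = e2
byte 9: (5d ^ b9) ^ 6f = e4 ^ 6f = 8b
byte 10: (90 ^ e0) ^ 6d = 70 ^ 6d = 1d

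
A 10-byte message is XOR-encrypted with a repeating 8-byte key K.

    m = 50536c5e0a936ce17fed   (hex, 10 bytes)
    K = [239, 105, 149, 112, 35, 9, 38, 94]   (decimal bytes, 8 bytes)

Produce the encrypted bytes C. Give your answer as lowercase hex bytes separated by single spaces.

bf 3a f9 2e 29 9a 4a bf 90 84

The 8-byte key repeats, so the effective keystream is ef 69 95 70 23 09 26 5e ef 69.
byte 0: 50 xor ef = bf
byte 1: 53 xor 69 = 3a
byte 2: 6c xor 95 = f9
byte 3: 5e xor 70 = 2e
byte 4: 0a xor 23 = 29
byte 5: 93 xor 09 = 9a
byte 6: 6c xor 26 = 4a
byte 7: e1 xor 5e = bf
byte 8: 7f xor ef = 90
byte 9: ed xor 69 = 84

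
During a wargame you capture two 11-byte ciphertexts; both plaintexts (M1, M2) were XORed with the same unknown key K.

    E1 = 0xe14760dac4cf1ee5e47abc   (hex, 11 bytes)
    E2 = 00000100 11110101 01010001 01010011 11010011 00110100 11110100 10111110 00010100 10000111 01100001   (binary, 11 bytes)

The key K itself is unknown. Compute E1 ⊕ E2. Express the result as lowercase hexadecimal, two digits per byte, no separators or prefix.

e5b2318917fbea5bf0fddd

E1 ⊕ E2 = (M1 ⊕ K) ⊕ (M2 ⊕ K) = M1 ⊕ M2 — the shared key cancels under XOR.
e1 xor 04 = e5
47 xor f5 = b2
60 xor 51 = 31
da xor 53 = 89
c4 xor d3 = 17
cf xor 34 = fb
1e xor f4 = ea
e5 xor be = 5b
e4 xor 14 = f0
7a xor 87 = fd
bc xor 61 = dd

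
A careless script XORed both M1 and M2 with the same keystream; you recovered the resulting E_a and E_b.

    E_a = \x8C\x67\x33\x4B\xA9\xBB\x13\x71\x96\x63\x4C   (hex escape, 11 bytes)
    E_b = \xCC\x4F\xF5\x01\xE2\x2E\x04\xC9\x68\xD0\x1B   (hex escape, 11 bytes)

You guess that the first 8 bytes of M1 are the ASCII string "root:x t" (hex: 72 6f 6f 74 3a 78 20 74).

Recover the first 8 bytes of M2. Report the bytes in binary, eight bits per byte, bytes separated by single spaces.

First, E_a ⊕ E_b = (M1 ⊕ K) ⊕ (M2 ⊕ K) = M1 ⊕ M2, so the key drops out. Then M2 = (M1 ⊕ M2) ⊕ M1 over the first 8 bytes.
byte 0: (8c ⊕ cc) ⊕ 72 = 40 ⊕ 72 = 32
byte 1: (67 ⊕ 4f) ⊕ 6f = 28 ⊕ 6f = 47
byte 2: (33 ⊕ f5) ⊕ 6f = c6 ⊕ 6f = a9
byte 3: (4b ⊕ 01) ⊕ 74 = 4a ⊕ 74 = 3e
byte 4: (a9 ⊕ e2) ⊕ 3a = 4b ⊕ 3a = 71
byte 5: (bb ⊕ 2e) ⊕ 78 = 95 ⊕ 78 = ed
byte 6: (13 ⊕ 04) ⊕ 20 = 17 ⊕ 20 = 37
byte 7: (71 ⊕ c9) ⊕ 74 = b8 ⊕ 74 = cc

00110010 01000111 10101001 00111110 01110001 11101101 00110111 11001100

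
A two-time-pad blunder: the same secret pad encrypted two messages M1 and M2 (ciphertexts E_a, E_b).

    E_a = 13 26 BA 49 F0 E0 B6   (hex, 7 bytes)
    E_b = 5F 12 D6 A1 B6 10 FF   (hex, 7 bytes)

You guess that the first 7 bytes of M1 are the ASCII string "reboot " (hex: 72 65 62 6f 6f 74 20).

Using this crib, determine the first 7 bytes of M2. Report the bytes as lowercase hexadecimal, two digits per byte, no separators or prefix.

3e510e87298469

First, E_a ⊕ E_b = (M1 ⊕ K) ⊕ (M2 ⊕ K) = M1 ⊕ M2, so the key drops out. Then M2 = (M1 ⊕ M2) ⊕ M1 over the first 7 bytes.
byte 0: (13 ⊕ 5f) ⊕ 72 = 4c ⊕ 72 = 3e
byte 1: (26 ⊕ 12) ⊕ 65 = 34 ⊕ 65 = 51
byte 2: (ba ⊕ d6) ⊕ 62 = 6c ⊕ 62 = 0e
byte 3: (49 ⊕ a1) ⊕ 6f = e8 ⊕ 6f = 87
byte 4: (f0 ⊕ b6) ⊕ 6f = 46 ⊕ 6f = 29
byte 5: (e0 ⊕ 10) ⊕ 74 = f0 ⊕ 74 = 84
byte 6: (b6 ⊕ ff) ⊕ 20 = 49 ⊕ 20 = 69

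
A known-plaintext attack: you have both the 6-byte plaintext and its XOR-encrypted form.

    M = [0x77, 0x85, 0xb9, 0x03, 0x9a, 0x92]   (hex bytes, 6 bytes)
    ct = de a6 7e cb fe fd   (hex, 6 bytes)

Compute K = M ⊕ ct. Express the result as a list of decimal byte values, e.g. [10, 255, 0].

Since ct = M ⊕ K, XORing both sides with M gives K = M ⊕ ct.
byte 0: 77 XOR de = a9
byte 1: 85 XOR a6 = 23
byte 2: b9 XOR 7e = c7
byte 3: 03 XOR cb = c8
byte 4: 9a XOR fe = 64
byte 5: 92 XOR fd = 6f

[169, 35, 199, 200, 100, 111]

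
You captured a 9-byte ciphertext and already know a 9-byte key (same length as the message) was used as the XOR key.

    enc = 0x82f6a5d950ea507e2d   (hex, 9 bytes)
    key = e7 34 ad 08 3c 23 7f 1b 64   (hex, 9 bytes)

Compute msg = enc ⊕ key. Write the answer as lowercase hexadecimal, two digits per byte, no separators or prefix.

65c208d16cc92f6549

82 xor e7 = 65
f6 xor 34 = c2
a5 xor ad = 08
d9 xor 08 = d1
50 xor 3c = 6c
ea xor 23 = c9
50 xor 7f = 2f
7e xor 1b = 65
2d xor 64 = 49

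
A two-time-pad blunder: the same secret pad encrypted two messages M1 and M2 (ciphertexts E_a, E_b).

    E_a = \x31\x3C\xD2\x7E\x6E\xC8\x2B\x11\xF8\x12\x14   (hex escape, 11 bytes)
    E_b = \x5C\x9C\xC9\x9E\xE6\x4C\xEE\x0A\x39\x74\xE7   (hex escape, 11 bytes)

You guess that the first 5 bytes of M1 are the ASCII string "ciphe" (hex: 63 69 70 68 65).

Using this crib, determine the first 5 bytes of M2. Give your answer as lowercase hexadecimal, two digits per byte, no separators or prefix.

0ec96b88ed

First, E_a ⊕ E_b = (M1 ⊕ K) ⊕ (M2 ⊕ K) = M1 ⊕ M2, so the key drops out. Then M2 = (M1 ⊕ M2) ⊕ M1 over the first 5 bytes.
byte 0: (31 XOR 5c) XOR 63 = 6d XOR 63 = 0e
byte 1: (3c XOR 9c) XOR 69 = a0 XOR 69 = c9
byte 2: (d2 XOR c9) XOR 70 = 1b XOR 70 = 6b
byte 3: (7e XOR 9e) XOR 68 = e0 XOR 68 = 88
byte 4: (6e XOR e6) XOR 65 = 88 XOR 65 = ed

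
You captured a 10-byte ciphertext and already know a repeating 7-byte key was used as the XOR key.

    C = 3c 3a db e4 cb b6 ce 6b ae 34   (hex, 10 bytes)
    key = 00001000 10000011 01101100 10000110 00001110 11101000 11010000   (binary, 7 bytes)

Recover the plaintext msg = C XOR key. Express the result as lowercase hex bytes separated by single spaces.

The 7-byte key repeats, so the effective keystream is 08 83 6c 86 0e e8 d0 08 83 6c.
byte 0: 3c xor 08 = 34
byte 1: 3a xor 83 = b9
byte 2: db xor 6c = b7
byte 3: e4 xor 86 = 62
byte 4: cb xor 0e = c5
byte 5: b6 xor e8 = 5e
byte 6: ce xor d0 = 1e
byte 7: 6b xor 08 = 63
byte 8: ae xor 83 = 2d
byte 9: 34 xor 6c = 58

34 b9 b7 62 c5 5e 1e 63 2d 58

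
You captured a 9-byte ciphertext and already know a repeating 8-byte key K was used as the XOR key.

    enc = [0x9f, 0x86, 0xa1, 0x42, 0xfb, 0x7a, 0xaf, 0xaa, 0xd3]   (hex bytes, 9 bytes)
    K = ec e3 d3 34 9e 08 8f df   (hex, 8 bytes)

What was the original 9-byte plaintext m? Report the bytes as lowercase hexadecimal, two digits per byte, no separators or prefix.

The 8-byte key repeats, so the effective keystream is ec e3 d3 34 9e 08 8f df ec.
byte 0: 9f ⊕ ec = 73
byte 1: 86 ⊕ e3 = 65
byte 2: a1 ⊕ d3 = 72
byte 3: 42 ⊕ 34 = 76
byte 4: fb ⊕ 9e = 65
byte 5: 7a ⊕ 08 = 72
byte 6: af ⊕ 8f = 20
byte 7: aa ⊕ df = 75
byte 8: d3 ⊕ ec = 3f

73657276657220753f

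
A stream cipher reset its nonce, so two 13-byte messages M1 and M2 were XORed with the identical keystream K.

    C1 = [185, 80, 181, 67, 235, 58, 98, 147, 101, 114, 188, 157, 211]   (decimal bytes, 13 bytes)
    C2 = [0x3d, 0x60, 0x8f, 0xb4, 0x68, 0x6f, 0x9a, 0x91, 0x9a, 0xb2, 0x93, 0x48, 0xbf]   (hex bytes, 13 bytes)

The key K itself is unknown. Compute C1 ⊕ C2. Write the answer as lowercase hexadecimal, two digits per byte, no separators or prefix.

84303af78355f802ffc02fd56c

C1 ⊕ C2 = (M1 ⊕ K) ⊕ (M2 ⊕ K) = M1 ⊕ M2 — the shared key cancels under XOR.
byte 0: b9 ^ 3d = 84
byte 1: 50 ^ 60 = 30
byte 2: b5 ^ 8f = 3a
byte 3: 43 ^ b4 = f7
byte 4: eb ^ 68 = 83
byte 5: 3a ^ 6f = 55
byte 6: 62 ^ 9a = f8
byte 7: 93 ^ 91 = 02
byte 8: 65 ^ 9a = ff
byte 9: 72 ^ b2 = c0
byte 10: bc ^ 93 = 2f
byte 11: 9d ^ 48 = d5
byte 12: d3 ^ bf = 6c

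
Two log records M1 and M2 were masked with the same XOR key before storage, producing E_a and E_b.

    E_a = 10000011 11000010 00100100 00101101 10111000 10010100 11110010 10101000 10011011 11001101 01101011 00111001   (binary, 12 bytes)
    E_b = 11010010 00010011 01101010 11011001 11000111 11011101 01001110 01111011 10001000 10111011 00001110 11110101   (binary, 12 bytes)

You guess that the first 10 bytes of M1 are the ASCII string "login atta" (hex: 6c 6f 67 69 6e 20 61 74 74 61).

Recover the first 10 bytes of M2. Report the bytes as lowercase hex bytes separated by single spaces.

First, E_a ⊕ E_b = (M1 ⊕ K) ⊕ (M2 ⊕ K) = M1 ⊕ M2, so the key drops out. Then M2 = (M1 ⊕ M2) ⊕ M1 over the first 10 bytes.
byte 0: (83 ⊕ d2) ⊕ 6c = 51 ⊕ 6c = 3d
byte 1: (c2 ⊕ 13) ⊕ 6f = d1 ⊕ 6f = be
byte 2: (24 ⊕ 6a) ⊕ 67 = 4e ⊕ 67 = 29
byte 3: (2d ⊕ d9) ⊕ 69 = f4 ⊕ 69 = 9d
byte 4: (b8 ⊕ c7) ⊕ 6e = 7f ⊕ 6e = 11
byte 5: (94 ⊕ dd) ⊕ 20 = 49 ⊕ 20 = 69
byte 6: (f2 ⊕ 4e) ⊕ 61 = bc ⊕ 61 = dd
byte 7: (a8 ⊕ 7b) ⊕ 74 = d3 ⊕ 74 = a7
byte 8: (9b ⊕ 88) ⊕ 74 = 13 ⊕ 74 = 67
byte 9: (cd ⊕ bb) ⊕ 61 = 76 ⊕ 61 = 17

3d be 29 9d 11 69 dd a7 67 17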